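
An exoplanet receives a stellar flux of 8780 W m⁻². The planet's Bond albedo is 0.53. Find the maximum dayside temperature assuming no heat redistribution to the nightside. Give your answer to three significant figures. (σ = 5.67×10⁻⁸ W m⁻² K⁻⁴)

T_ss ≈ 519 K

With no redistribution each surface element balances locally: S(1−A) = σT⁴.
T = [8780 × 0.47 / 5.67×10⁻⁸]^(1/4) = (7.28×10¹⁰)^(1/4) = 519 K.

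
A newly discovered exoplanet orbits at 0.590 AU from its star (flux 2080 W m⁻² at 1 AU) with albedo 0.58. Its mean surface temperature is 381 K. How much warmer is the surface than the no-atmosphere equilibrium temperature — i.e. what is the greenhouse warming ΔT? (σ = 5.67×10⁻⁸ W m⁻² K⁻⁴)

ΔT ≈ 56.7 K

S = 2080/0.590² = 5975 W m⁻².
T_eq = [S(1−A)/(4σ)]^(1/4) = [5975×0.42/(4×5.67×10⁻⁸)]^(1/4) = 324.3 K.
ΔT = T_surf − T_eq = 381 − 324.3.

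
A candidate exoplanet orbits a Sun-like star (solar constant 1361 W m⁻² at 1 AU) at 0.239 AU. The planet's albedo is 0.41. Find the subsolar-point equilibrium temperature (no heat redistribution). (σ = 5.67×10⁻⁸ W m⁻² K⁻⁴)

T_ss ≈ 706 K

Flux at 0.239 AU: S = 1361/0.239² = 2.38×10⁴ W m⁻².
At the subsolar point the surface absorbs S(1−A) and emits σT⁴ per unit area — no factor of 4, since only the local patch is in balance.
T = [2.38×10⁴ × 0.59 / 5.67×10⁻⁸]^(1/4) = (2.48×10¹¹)^(1/4) = 706 K.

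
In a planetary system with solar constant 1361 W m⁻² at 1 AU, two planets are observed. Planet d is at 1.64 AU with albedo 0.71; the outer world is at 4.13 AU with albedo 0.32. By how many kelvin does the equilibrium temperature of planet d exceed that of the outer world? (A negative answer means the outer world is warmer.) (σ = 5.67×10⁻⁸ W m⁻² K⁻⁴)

T_eq = [S₀(1−A)/(4σd²)]^(1/4), so T ∝ (1−A)^(1/4) / √d.
T₁ = [1361×0.29/(4×5.67×10⁻⁸×1.64²)]^(1/4) = 159.49 K.
T₂ = [1361×0.68/(4×5.67×10⁻⁸×4.13²)]^(1/4) = 124.37 K.

ΔT ≈ 35.1 K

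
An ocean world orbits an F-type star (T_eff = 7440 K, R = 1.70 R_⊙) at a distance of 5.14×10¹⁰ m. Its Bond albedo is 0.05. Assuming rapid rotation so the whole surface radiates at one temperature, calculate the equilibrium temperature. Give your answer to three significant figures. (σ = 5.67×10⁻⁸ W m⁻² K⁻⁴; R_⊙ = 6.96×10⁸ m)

R_⋆ = 1.70 × 6.96×10⁸ = 1.18×10⁹ m.
L = 4πR_⋆²σT_⋆⁴ = 4π(1.18×10⁹)² × 5.67×10⁻⁸ × (7440)⁴ = 3.06×10²⁷ W.
S = L/(4πd²) = 9.21×10⁴ W m⁻².
Energy balance: absorbed = emitted ⇒ πR²·S(1−A) = 4πR²·σT_eq⁴, so T_eq⁴ = S(1−A)/(4σ).
T_eq = [9.21×10⁴ × 0.95 / (4 × 5.67×10⁻⁸)]^(1/4) = (3.86×10¹¹)^(1/4) = 788 K.

T_eq ≈ 788 K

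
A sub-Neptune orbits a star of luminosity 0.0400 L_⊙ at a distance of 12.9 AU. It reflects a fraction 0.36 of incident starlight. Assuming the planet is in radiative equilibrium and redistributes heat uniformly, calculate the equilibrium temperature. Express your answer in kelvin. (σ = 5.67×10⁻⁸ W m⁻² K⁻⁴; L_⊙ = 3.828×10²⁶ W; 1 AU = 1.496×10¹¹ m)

T_eq ≈ 31.0 K

d = 12.9 AU = 1.93×10¹² m.
L = 0.0400 × 3.828×10²⁶ = 1.53×10²⁵ W.
Flux: S = L/(4πd²) = 1.53×10²⁵/(4π×(1.93×10¹²)²) = 0.327 W m⁻².
Energy balance: absorbed = emitted ⇒ πR²·S(1−A) = 4πR²·σT_eq⁴, so T_eq⁴ = S(1−A)/(4σ).
T_eq = [0.327 × 0.64 / (4 × 5.67×10⁻⁸)]^(1/4) = (9.23×10⁵)^(1/4) = 31.0 K.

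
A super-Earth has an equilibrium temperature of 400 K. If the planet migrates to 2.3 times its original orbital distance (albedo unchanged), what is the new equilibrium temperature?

T_eq ∝ L^(1/4) · d^(−1/2).
T′ = 400 / 2.3^(1/2) = 264 K.

T_eq ≈ 264 K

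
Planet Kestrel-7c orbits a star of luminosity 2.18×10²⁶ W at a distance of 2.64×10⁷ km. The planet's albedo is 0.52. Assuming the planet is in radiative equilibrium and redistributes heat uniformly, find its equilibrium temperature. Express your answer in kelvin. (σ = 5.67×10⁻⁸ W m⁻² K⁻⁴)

T_eq ≈ 479 K

d = 2.64×10⁷ km = 2.64×10¹⁰ m.
Flux: S = L/(4πd²) = 2.18×10²⁶/(4π×(2.64×10¹⁰)²) = 2.49×10⁴ W m⁻².
Energy balance: absorbed = emitted ⇒ πR²·S(1−A) = 4πR²·σT_eq⁴, so T_eq⁴ = S(1−A)/(4σ).
T_eq = [2.49×10⁴ × 0.48 / (4 × 5.67×10⁻⁸)]^(1/4) = (5.27×10¹⁰)^(1/4) = 479 K.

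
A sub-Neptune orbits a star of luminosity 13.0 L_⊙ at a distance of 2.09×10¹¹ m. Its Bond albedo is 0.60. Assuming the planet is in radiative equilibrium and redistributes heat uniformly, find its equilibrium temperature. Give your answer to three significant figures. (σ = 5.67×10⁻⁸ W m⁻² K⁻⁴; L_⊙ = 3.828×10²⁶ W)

L = 13.0 × 3.828×10²⁶ = 4.98×10²⁷ W.
Flux: S = L/(4πd²) = 4.98×10²⁷/(4π×(2.09×10¹¹)²) = 9070 W m⁻².
Energy balance: absorbed = emitted ⇒ πR²·S(1−A) = 4πR²·σT_eq⁴, so T_eq⁴ = S(1−A)/(4σ).
T_eq = [9070 × 0.40 / (4 × 5.67×10⁻⁸)]^(1/4) = (1.60×10¹⁰)^(1/4) = 356 K.

T_eq ≈ 356 K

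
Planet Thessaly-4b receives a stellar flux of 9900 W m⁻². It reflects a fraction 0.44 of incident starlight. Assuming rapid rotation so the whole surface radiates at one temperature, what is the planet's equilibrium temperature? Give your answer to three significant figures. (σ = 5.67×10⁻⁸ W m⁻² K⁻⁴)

T_eq ≈ 395 K

Energy balance: absorbed = emitted ⇒ πR²·S(1−A) = 4πR²·σT_eq⁴, so T_eq⁴ = S(1−A)/(4σ).
T_eq = [9900 × 0.56 / (4 × 5.67×10⁻⁸)]^(1/4) = (2.44×10¹⁰)^(1/4) = 395 K.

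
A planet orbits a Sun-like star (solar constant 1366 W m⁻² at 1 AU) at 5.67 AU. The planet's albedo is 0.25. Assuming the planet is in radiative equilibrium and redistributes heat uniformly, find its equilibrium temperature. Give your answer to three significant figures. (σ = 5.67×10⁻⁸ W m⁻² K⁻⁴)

T_eq ≈ 109 K

Flux at 5.67 AU: S = 1366/5.67² = 42.5 W m⁻².
Energy balance: absorbed = emitted ⇒ πR²·S(1−A) = 4πR²·σT_eq⁴, so T_eq⁴ = S(1−A)/(4σ).
T_eq = [42.5 × 0.75 / (4 × 5.67×10⁻⁸)]^(1/4) = (1.41×10⁸)^(1/4) = 109 K.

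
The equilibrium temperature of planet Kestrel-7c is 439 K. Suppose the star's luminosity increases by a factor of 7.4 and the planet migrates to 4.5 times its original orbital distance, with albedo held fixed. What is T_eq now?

T_eq ≈ 341 K

T_eq ∝ L^(1/4) · d^(−1/2).
T′ = 439 × 7.4^(1/4) / 4.5^(1/2) = 341 K.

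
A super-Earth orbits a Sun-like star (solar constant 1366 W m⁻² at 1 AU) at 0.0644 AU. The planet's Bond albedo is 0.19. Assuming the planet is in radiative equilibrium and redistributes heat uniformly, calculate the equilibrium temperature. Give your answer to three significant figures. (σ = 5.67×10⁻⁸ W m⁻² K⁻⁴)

T_eq ≈ 1040 K

Flux at 0.0644 AU: S = 1366/0.0644² = 3.29×10⁵ W m⁻².
Energy balance: absorbed = emitted ⇒ πR²·S(1−A) = 4πR²·σT_eq⁴, so T_eq⁴ = S(1−A)/(4σ).
T_eq = [3.29×10⁵ × 0.81 / (4 × 5.67×10⁻⁸)]^(1/4) = (1.18×10¹²)^(1/4) = 1040 K.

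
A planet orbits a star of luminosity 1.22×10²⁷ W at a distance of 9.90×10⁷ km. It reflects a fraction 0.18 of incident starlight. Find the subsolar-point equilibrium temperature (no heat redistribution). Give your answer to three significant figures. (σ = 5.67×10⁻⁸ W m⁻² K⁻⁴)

d = 9.90×10⁷ km = 9.90×10¹⁰ m.
Flux: S = L/(4πd²) = 1.22×10²⁷/(4π×(9.90×10¹⁰)²) = 9910 W m⁻².
At the subsolar point the surface absorbs S(1−A) and emits σT⁴ per unit area — no factor of 4, since only the local patch is in balance.
T = [9910 × 0.82 / 5.67×10⁻⁸]^(1/4) = (1.43×10¹¹)^(1/4) = 615 K.

T_ss ≈ 615 K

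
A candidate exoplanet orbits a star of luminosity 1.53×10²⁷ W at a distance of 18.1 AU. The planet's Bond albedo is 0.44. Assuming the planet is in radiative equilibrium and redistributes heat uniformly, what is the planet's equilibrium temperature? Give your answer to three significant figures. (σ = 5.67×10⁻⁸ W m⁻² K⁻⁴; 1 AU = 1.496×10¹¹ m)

T_eq ≈ 80.0 K

d = 18.1 AU = 2.71×10¹² m.
Flux: S = L/(4πd²) = 1.53×10²⁷/(4π×(2.71×10¹²)²) = 16.6 W m⁻².
Energy balance: absorbed = emitted ⇒ πR²·S(1−A) = 4πR²·σT_eq⁴, so T_eq⁴ = S(1−A)/(4σ).
T_eq = [16.6 × 0.56 / (4 × 5.67×10⁻⁸)]^(1/4) = (4.10×10⁷)^(1/4) = 80.0 K.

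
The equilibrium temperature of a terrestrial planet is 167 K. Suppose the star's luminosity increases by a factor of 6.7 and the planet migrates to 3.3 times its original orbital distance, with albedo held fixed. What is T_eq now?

T_eq ≈ 148 K

T_eq ∝ L^(1/4) · d^(−1/2).
T′ = 167 × 6.7^(1/4) / 3.3^(1/2) = 148 K.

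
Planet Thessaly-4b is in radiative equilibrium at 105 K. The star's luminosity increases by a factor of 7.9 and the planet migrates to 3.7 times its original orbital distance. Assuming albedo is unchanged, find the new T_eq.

T_eq ∝ L^(1/4) · d^(−1/2).
T′ = 105 × 7.9^(1/4) / 3.7^(1/2) = 91.5 K.

T_eq ≈ 91.5 K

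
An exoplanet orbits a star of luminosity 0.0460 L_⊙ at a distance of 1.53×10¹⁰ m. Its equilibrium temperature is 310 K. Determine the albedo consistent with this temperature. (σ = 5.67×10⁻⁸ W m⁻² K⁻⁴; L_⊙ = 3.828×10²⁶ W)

L = 0.0460 × 3.828×10²⁶ = 1.76×10²⁵ W.
Flux: S = L/(4πd²) = 1.76×10²⁵/(4π×(1.53×10¹⁰)²) = 5990 W m⁻².
From T_eq⁴ = S(1−A)/(4σ): 1−A = 4σT_eq⁴/S.
1−A = 4 × 5.67×10⁻⁸ × (310)⁴ / 5990 = 0.350.

A ≈ 0.65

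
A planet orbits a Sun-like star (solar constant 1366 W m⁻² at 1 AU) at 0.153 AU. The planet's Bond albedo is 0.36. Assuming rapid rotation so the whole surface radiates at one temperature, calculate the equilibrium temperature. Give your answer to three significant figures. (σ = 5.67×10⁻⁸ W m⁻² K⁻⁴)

T_eq ≈ 637 K

Flux at 0.153 AU: S = 1366/0.153² = 5.84×10⁴ W m⁻².
Energy balance: absorbed = emitted ⇒ πR²·S(1−A) = 4πR²·σT_eq⁴, so T_eq⁴ = S(1−A)/(4σ).
T_eq = [5.84×10⁴ × 0.64 / (4 × 5.67×10⁻⁸)]^(1/4) = (1.65×10¹¹)^(1/4) = 637 K.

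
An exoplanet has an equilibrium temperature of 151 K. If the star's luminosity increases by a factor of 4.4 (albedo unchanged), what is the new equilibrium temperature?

T_eq ≈ 219 K

T_eq ∝ L^(1/4) · d^(−1/2).
T′ = 151 × 4.4^(1/4) = 219 K.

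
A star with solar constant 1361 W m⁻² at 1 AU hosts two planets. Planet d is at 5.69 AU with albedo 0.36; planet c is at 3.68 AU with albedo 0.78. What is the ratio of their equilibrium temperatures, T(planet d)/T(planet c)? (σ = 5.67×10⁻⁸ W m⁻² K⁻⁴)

T₁/T₂ ≈ 1.050

T_eq = [S₀(1−A)/(4σd²)]^(1/4), so T ∝ (1−A)^(1/4) / √d.
T₁ = [1361×0.64/(4×5.67×10⁻⁸×5.69²)]^(1/4) = 104.36 K.
T₂ = [1361×0.22/(4×5.67×10⁻⁸×3.68²)]^(1/4) = 99.37 K.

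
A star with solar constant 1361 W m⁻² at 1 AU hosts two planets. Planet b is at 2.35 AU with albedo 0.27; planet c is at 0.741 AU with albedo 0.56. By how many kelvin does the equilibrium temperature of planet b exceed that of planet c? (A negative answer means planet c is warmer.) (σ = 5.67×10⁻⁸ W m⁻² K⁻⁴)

ΔT ≈ -95.5 K

T_eq = [S₀(1−A)/(4σd²)]^(1/4), so T ∝ (1−A)^(1/4) / √d.
T₁ = [1361×0.73/(4×5.67×10⁻⁸×2.35²)]^(1/4) = 167.82 K.
T₂ = [1361×0.44/(4×5.67×10⁻⁸×0.741²)]^(1/4) = 263.33 K.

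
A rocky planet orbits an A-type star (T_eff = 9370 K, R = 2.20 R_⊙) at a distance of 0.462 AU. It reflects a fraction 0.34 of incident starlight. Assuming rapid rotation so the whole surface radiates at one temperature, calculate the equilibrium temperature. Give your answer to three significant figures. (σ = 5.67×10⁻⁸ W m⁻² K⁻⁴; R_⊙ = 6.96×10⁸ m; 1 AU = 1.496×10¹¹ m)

R_⋆ = 2.20 × 6.96×10⁸ = 1.53×10⁹ m.
d = 0.462 AU = 6.91×10¹⁰ m.
L = 4πR_⋆²σT_⋆⁴ = 4π(1.53×10⁹)² × 5.67×10⁻⁸ × (9370)⁴ = 1.29×10²⁸ W.
S = L/(4πd²) = 2.15×10⁵ W m⁻².
Energy balance: absorbed = emitted ⇒ πR²·S(1−A) = 4πR²·σT_eq⁴, so T_eq⁴ = S(1−A)/(4σ).
T_eq = [2.15×10⁵ × 0.66 / (4 × 5.67×10⁻⁸)]^(1/4) = (6.24×10¹¹)^(1/4) = 889 K.

T_eq ≈ 889 K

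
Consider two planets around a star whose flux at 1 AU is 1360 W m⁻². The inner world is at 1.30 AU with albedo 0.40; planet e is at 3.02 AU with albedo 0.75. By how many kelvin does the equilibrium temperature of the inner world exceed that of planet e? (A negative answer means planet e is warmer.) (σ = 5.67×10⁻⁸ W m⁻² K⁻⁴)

T_eq = [S₀(1−A)/(4σd²)]^(1/4), so T ∝ (1−A)^(1/4) / √d.
T₁ = [1360×0.60/(4×5.67×10⁻⁸×1.30²)]^(1/4) = 214.80 K.
T₂ = [1360×0.25/(4×5.67×10⁻⁸×3.02²)]^(1/4) = 113.23 K.

ΔT ≈ 101.6 K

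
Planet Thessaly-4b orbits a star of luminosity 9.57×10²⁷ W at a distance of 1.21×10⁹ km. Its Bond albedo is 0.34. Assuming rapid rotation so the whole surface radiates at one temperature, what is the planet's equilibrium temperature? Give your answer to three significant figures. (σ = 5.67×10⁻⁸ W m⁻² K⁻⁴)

d = 1.21×10⁹ km = 1.21×10¹² m.
Flux: S = L/(4πd²) = 9.57×10²⁷/(4π×(1.21×10¹²)²) = 520 W m⁻².
Energy balance: absorbed = emitted ⇒ πR²·S(1−A) = 4πR²·σT_eq⁴, so T_eq⁴ = S(1−A)/(4σ).
T_eq = [520 × 0.66 / (4 × 5.67×10⁻⁸)]^(1/4) = (1.51×10⁹)^(1/4) = 197 K.

T_eq ≈ 197 K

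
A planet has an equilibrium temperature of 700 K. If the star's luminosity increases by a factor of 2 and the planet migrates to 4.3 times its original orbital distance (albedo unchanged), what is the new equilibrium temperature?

T_eq ≈ 401 K

T_eq ∝ L^(1/4) · d^(−1/2).
T′ = 700 × 2^(1/4) / 4.3^(1/2) = 401 K.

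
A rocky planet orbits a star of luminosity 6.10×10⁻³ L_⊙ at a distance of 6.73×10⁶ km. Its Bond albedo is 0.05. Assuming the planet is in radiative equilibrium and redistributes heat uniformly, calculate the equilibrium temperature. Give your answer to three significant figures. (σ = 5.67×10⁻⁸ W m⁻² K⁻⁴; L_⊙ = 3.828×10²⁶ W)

T_eq ≈ 362 K

d = 6.73×10⁶ km = 6.73×10⁹ m.
L = 6.10×10⁻³ × 3.828×10²⁶ = 2.34×10²⁴ W.
Flux: S = L/(4πd²) = 2.34×10²⁴/(4π×(6.73×10⁹)²) = 4100 W m⁻².
Energy balance: absorbed = emitted ⇒ πR²·S(1−A) = 4πR²·σT_eq⁴, so T_eq⁴ = S(1−A)/(4σ).
T_eq = [4100 × 0.95 / (4 × 5.67×10⁻⁸)]^(1/4) = (1.72×10¹⁰)^(1/4) = 362 K.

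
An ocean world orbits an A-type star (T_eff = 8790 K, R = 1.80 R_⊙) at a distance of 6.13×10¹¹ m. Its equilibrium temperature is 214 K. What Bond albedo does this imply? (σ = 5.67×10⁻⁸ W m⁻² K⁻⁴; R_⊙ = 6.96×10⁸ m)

R_⋆ = 1.80 × 6.96×10⁸ = 1.25×10⁹ m.
L = 4πR_⋆²σT_⋆⁴ = 4π(1.25×10⁹)² × 5.67×10⁻⁸ × (8790)⁴ = 6.68×10²⁷ W.
S = L/(4πd²) = 1410 W m⁻².
From T_eq⁴ = S(1−A)/(4σ): 1−A = 4σT_eq⁴/S.
1−A = 4 × 5.67×10⁻⁸ × (214)⁴ / 1410 = 0.336.

A ≈ 0.66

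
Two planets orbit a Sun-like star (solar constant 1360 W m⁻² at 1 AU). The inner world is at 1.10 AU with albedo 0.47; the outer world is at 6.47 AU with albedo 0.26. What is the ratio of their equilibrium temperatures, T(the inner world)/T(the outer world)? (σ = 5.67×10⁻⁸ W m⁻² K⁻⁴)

T₁/T₂ ≈ 2.231

T_eq = [S₀(1−A)/(4σd²)]^(1/4), so T ∝ (1−A)^(1/4) / √d.
T₁ = [1360×0.53/(4×5.67×10⁻⁸×1.10²)]^(1/4) = 226.38 K.
T₂ = [1360×0.74/(4×5.67×10⁻⁸×6.47²)]^(1/4) = 101.47 K.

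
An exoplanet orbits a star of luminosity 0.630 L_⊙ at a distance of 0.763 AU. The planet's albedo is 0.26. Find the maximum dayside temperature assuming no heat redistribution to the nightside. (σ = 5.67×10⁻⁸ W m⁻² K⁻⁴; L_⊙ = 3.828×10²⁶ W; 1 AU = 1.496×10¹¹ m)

d = 0.763 AU = 1.14×10¹¹ m.
L = 0.630 × 3.828×10²⁶ = 2.41×10²⁶ W.
Flux: S = L/(4πd²) = 2.41×10²⁶/(4π×(1.14×10¹¹)²) = 1470 W m⁻².
With no redistribution each surface element balances locally: S(1−A) = σT⁴.
T = [1470 × 0.74 / 5.67×10⁻⁸]^(1/4) = (1.92×10¹⁰)^(1/4) = 372 K.

T_ss ≈ 372 K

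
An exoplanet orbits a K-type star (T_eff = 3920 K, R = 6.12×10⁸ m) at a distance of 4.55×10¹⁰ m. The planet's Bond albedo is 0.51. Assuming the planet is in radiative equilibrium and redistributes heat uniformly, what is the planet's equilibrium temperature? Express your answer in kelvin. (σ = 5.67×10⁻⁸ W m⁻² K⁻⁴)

T_eq ≈ 269 K

L = 4πR_⋆²σT_⋆⁴ = 4π(6.12×10⁸)² × 5.67×10⁻⁸ × (3920)⁴ = 6.30×10²⁵ W.
S = L/(4πd²) = 2420 W m⁻².
Energy balance: absorbed = emitted ⇒ πR²·S(1−A) = 4πR²·σT_eq⁴, so T_eq⁴ = S(1−A)/(4σ).
T_eq = [2420 × 0.49 / (4 × 5.67×10⁻⁸)]^(1/4) = (5.23×10⁹)^(1/4) = 269 K.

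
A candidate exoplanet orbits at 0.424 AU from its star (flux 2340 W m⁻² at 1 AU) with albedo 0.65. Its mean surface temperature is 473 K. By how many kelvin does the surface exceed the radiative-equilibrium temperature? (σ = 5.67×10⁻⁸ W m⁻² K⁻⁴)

ΔT ≈ 96.5 K

S = 2340/0.424² = 1.302×10⁴ W m⁻².
T_eq = [S(1−A)/(4σ)]^(1/4) = [1.302×10⁴×0.35/(4×5.67×10⁻⁸)]^(1/4) = 376.5 K.
ΔT = T_surf − T_eq = 473 − 376.5.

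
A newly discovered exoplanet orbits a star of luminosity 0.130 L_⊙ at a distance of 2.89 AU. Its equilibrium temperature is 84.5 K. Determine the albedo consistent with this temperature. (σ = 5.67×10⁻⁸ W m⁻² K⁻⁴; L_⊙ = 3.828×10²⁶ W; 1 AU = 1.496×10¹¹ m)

A ≈ 0.45

d = 2.89 AU = 4.32×10¹¹ m.
L = 0.130 × 3.828×10²⁶ = 4.98×10²⁵ W.
Flux: S = L/(4πd²) = 4.98×10²⁵/(4π×(4.32×10¹¹)²) = 21.2 W m⁻².
From T_eq⁴ = S(1−A)/(4σ): 1−A = 4σT_eq⁴/S.
1−A = 4 × 5.67×10⁻⁸ × (84.5)⁴ / 21.2 = 0.546.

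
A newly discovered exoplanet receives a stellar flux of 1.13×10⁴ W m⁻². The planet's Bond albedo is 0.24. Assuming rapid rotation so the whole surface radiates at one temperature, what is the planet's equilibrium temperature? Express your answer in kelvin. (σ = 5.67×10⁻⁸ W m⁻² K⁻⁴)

Energy balance: absorbed = emitted ⇒ πR²·S(1−A) = 4πR²·σT_eq⁴, so T_eq⁴ = S(1−A)/(4σ).
T_eq = [1.13×10⁴ × 0.76 / (4 × 5.67×10⁻⁸)]^(1/4) = (3.79×10¹⁰)^(1/4) = 441 K.

T_eq ≈ 441 K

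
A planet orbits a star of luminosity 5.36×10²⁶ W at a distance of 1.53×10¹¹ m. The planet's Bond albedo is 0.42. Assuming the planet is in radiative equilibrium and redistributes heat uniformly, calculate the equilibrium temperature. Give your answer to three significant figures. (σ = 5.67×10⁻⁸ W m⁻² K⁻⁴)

Flux: S = L/(4πd²) = 5.36×10²⁶/(4π×(1.53×10¹¹)²) = 1820 W m⁻².
Energy balance: absorbed = emitted ⇒ πR²·S(1−A) = 4πR²·σT_eq⁴, so T_eq⁴ = S(1−A)/(4σ).
T_eq = [1820 × 0.58 / (4 × 5.67×10⁻⁸)]^(1/4) = (4.66×10⁹)^(1/4) = 261 K.

T_eq ≈ 261 K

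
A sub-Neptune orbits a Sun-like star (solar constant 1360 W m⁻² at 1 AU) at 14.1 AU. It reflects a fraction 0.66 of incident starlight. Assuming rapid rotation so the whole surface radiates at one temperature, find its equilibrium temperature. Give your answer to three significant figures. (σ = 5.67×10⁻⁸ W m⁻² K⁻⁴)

Flux at 14.1 AU: S = 1360/14.1² = 6.84 W m⁻².
Energy balance: absorbed = emitted ⇒ πR²·S(1−A) = 4πR²·σT_eq⁴, so T_eq⁴ = S(1−A)/(4σ).
T_eq = [6.84 × 0.34 / (4 × 5.67×10⁻⁸)]^(1/4) = (1.03×10⁷)^(1/4) = 56.6 K.

T_eq ≈ 56.6 K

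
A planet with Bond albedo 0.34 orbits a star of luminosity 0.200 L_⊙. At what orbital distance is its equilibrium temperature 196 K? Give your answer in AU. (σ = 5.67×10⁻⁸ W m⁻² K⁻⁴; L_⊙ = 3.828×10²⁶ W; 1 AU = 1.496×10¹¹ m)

L = 0.200 × 3.828×10²⁶ = 7.66×10²⁵ W.
From T_eq⁴ = L(1−A)/(16πσd²): d = √[L(1−A)/(16πσT_eq⁴)].
d = √[7.66×10²⁵ × 0.66 / (16π × 5.67×10⁻⁸ × (196)⁴)] = 1.10×10¹¹ m = 0.733 AU.

d ≈ 0.733 AU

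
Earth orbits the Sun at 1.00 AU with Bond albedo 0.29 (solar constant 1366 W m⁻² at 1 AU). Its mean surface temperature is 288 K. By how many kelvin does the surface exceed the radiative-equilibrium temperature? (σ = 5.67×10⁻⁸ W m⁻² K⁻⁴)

S = 1366/1.00² = 1366 W m⁻².
T_eq = [S(1−A)/(4σ)]^(1/4) = [1366×0.71/(4×5.67×10⁻⁸)]^(1/4) = 255.7 K.
ΔT = T_surf − T_eq = 288 − 255.7.

ΔT ≈ 32.3 K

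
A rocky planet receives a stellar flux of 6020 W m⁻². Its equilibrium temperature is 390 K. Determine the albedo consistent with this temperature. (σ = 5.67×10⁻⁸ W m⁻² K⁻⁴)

A ≈ 0.13

From T_eq⁴ = S(1−A)/(4σ): 1−A = 4σT_eq⁴/S.
1−A = 4 × 5.67×10⁻⁸ × (390)⁴ / 6020 = 0.872.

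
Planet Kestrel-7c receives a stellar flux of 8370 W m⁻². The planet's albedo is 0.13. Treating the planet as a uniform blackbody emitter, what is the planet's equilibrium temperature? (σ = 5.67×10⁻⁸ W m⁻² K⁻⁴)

Energy balance: absorbed = emitted ⇒ πR²·S(1−A) = 4πR²·σT_eq⁴, so T_eq⁴ = S(1−A)/(4σ).
T_eq = [8370 × 0.87 / (4 × 5.67×10⁻⁸)]^(1/4) = (3.21×10¹⁰)^(1/4) = 423 K.

T_eq ≈ 423 K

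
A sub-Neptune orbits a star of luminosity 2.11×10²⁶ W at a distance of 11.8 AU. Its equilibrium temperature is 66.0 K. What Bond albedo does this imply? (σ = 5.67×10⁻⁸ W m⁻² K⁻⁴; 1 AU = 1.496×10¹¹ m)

A ≈ 0.20

d = 11.8 AU = 1.77×10¹² m.
Flux: S = L/(4πd²) = 2.11×10²⁶/(4π×(1.77×10¹²)²) = 5.39 W m⁻².
From T_eq⁴ = S(1−A)/(4σ): 1−A = 4σT_eq⁴/S.
1−A = 4 × 5.67×10⁻⁸ × (66.0)⁴ / 5.39 = 0.799.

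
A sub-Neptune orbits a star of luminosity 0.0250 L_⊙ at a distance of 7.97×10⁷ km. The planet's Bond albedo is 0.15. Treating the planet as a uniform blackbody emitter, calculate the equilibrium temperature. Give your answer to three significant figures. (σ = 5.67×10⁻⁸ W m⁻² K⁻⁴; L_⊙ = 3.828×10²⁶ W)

T_eq ≈ 146 K

d = 7.97×10⁷ km = 7.97×10¹⁰ m.
L = 0.0250 × 3.828×10²⁶ = 9.57×10²⁴ W.
Flux: S = L/(4πd²) = 9.57×10²⁴/(4π×(7.97×10¹⁰)²) = 120 W m⁻².
Energy balance: absorbed = emitted ⇒ πR²·S(1−A) = 4πR²·σT_eq⁴, so T_eq⁴ = S(1−A)/(4σ).
T_eq = [120 × 0.85 / (4 × 5.67×10⁻⁸)]^(1/4) = (4.49×10⁸)^(1/4) = 146 K.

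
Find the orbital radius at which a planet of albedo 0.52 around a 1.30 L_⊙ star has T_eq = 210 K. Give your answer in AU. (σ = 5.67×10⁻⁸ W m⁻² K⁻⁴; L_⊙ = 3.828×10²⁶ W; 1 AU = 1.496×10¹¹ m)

d ≈ 1.39 AU

L = 1.30 × 3.828×10²⁶ = 4.98×10²⁶ W.
From T_eq⁴ = L(1−A)/(16πσd²): d = √[L(1−A)/(16πσT_eq⁴)].
d = √[4.98×10²⁶ × 0.48 / (16π × 5.67×10⁻⁸ × (210)⁴)] = 2.08×10¹¹ m = 1.39 AU.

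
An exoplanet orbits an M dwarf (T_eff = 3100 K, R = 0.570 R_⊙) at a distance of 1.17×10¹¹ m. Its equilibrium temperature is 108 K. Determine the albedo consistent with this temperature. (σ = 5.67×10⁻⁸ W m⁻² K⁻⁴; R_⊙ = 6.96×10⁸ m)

A ≈ 0.49

R_⋆ = 0.570 × 6.96×10⁸ = 3.97×10⁸ m.
L = 4πR_⋆²σT_⋆⁴ = 4π(3.97×10⁸)² × 5.67×10⁻⁸ × (3100)⁴ = 1.04×10²⁵ W.
S = L/(4πd²) = 60.2 W m⁻².
From T_eq⁴ = S(1−A)/(4σ): 1−A = 4σT_eq⁴/S.
1−A = 4 × 5.67×10⁻⁸ × (108)⁴ / 60.2 = 0.513.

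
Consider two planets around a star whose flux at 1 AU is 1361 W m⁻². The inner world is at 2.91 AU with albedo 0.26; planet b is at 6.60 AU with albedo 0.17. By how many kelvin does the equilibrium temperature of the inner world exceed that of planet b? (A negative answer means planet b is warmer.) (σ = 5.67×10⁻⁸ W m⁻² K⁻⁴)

T_eq = [S₀(1−A)/(4σd²)]^(1/4), so T ∝ (1−A)^(1/4) / √d.
T₁ = [1361×0.74/(4×5.67×10⁻⁸×2.91²)]^(1/4) = 151.33 K.
T₂ = [1361×0.83/(4×5.67×10⁻⁸×6.60²)]^(1/4) = 103.41 K.

ΔT ≈ 47.9 K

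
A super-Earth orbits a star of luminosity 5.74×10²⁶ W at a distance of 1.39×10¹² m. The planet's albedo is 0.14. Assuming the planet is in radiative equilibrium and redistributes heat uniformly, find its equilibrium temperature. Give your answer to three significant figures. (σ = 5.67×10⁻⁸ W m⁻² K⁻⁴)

Flux: S = L/(4πd²) = 5.74×10²⁶/(4π×(1.39×10¹²)²) = 23.6 W m⁻².
Energy balance: absorbed = emitted ⇒ πR²·S(1−A) = 4πR²·σT_eq⁴, so T_eq⁴ = S(1−A)/(4σ).
T_eq = [23.6 × 0.86 / (4 × 5.67×10⁻⁸)]^(1/4) = (8.96×10⁷)^(1/4) = 97.3 K.

T_eq ≈ 97.3 K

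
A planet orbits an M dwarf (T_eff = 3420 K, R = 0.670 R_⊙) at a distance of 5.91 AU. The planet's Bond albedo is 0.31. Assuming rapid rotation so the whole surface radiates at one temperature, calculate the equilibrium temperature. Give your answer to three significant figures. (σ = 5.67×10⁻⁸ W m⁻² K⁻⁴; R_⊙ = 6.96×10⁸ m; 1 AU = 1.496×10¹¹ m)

T_eq ≈ 50.6 K

R_⋆ = 0.670 × 6.96×10⁸ = 4.66×10⁸ m.
d = 5.91 AU = 8.84×10¹¹ m.
L = 4πR_⋆²σT_⋆⁴ = 4π(4.66×10⁸)² × 5.67×10⁻⁸ × (3420)⁴ = 2.12×10²⁵ W.
S = L/(4πd²) = 2.16 W m⁻².
Energy balance: absorbed = emitted ⇒ πR²·S(1−A) = 4πR²·σT_eq⁴, so T_eq⁴ = S(1−A)/(4σ).
T_eq = [2.16 × 0.69 / (4 × 5.67×10⁻⁸)]^(1/4) = (6.56×10⁶)^(1/4) = 50.6 K.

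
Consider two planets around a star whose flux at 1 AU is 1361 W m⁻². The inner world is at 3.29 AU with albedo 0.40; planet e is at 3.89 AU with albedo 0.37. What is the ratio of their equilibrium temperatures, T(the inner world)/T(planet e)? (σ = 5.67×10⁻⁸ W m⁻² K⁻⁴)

T_eq = [S₀(1−A)/(4σd²)]^(1/4), so T ∝ (1−A)^(1/4) / √d.
T₁ = [1361×0.60/(4×5.67×10⁻⁸×3.29²)]^(1/4) = 135.05 K.
T₂ = [1361×0.63/(4×5.67×10⁻⁸×3.89²)]^(1/4) = 125.72 K.

T₁/T₂ ≈ 1.074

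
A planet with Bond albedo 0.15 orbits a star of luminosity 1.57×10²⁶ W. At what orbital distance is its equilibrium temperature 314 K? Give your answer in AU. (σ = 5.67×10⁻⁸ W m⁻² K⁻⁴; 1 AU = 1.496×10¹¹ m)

From T_eq⁴ = L(1−A)/(16πσd²): d = √[L(1−A)/(16πσT_eq⁴)].
d = √[1.57×10²⁶ × 0.85 / (16π × 5.67×10⁻⁸ × (314)⁴)] = 6.94×10¹⁰ m = 0.464 AU.

d ≈ 0.464 AU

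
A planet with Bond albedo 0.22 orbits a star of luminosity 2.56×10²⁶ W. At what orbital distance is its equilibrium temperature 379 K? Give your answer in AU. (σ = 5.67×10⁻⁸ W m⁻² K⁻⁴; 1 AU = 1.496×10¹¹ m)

d ≈ 0.390 AU

From T_eq⁴ = L(1−A)/(16πσd²): d = √[L(1−A)/(16πσT_eq⁴)].
d = √[2.56×10²⁶ × 0.78 / (16π × 5.67×10⁻⁸ × (379)⁴)] = 5.83×10¹⁰ m = 0.390 AU.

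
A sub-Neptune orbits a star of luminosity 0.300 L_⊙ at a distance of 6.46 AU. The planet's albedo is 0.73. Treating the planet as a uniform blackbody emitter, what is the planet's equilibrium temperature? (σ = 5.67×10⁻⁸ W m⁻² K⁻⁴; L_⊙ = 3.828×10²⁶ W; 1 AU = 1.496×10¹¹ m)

d = 6.46 AU = 9.66×10¹¹ m.
L = 0.300 × 3.828×10²⁶ = 1.15×10²⁶ W.
Flux: S = L/(4πd²) = 1.15×10²⁶/(4π×(9.66×10¹¹)²) = 9.78 W m⁻².
Energy balance: absorbed = emitted ⇒ πR²·S(1−A) = 4πR²·σT_eq⁴, so T_eq⁴ = S(1−A)/(4σ).
T_eq = [9.78 × 0.27 / (4 × 5.67×10⁻⁸)]^(1/4) = (1.16×10⁷)^(1/4) = 58.4 K.

T_eq ≈ 58.4 K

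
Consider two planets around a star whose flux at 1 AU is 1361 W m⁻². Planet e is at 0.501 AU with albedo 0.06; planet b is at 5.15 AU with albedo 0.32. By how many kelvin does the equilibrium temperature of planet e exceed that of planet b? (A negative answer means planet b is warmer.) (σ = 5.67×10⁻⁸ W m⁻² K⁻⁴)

T_eq = [S₀(1−A)/(4σd²)]^(1/4), so T ∝ (1−A)^(1/4) / √d.
T₁ = [1361×0.94/(4×5.67×10⁻⁸×0.501²)]^(1/4) = 387.18 K.
T₂ = [1361×0.68/(4×5.67×10⁻⁸×5.15²)]^(1/4) = 111.37 K.

ΔT ≈ 275.8 K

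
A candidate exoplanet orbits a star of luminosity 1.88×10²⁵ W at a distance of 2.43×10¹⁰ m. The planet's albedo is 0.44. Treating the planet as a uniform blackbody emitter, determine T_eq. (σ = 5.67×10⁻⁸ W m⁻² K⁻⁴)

T_eq ≈ 281 K

Flux: S = L/(4πd²) = 1.88×10²⁵/(4π×(2.43×10¹⁰)²) = 2530 W m⁻².
Energy balance: absorbed = emitted ⇒ πR²·S(1−A) = 4πR²·σT_eq⁴, so T_eq⁴ = S(1−A)/(4σ).
T_eq = [2530 × 0.56 / (4 × 5.67×10⁻⁸)]^(1/4) = (6.26×10⁹)^(1/4) = 281 K.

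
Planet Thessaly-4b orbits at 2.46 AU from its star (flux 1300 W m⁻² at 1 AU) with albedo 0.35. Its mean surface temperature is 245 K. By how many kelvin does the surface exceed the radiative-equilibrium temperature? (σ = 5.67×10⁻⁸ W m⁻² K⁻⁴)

S = 1300/2.46² = 214.8 W m⁻².
T_eq = [S(1−A)/(4σ)]^(1/4) = [214.8×0.65/(4×5.67×10⁻⁸)]^(1/4) = 157.5 K.
ΔT = T_surf − T_eq = 245 − 157.5.

ΔT ≈ 87.5 K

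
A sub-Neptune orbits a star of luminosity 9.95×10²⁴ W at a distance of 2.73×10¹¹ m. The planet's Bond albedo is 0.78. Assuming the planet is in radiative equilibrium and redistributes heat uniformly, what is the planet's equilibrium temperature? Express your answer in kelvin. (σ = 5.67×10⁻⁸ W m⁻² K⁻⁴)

T_eq ≈ 56.7 K

Flux: S = L/(4πd²) = 9.95×10²⁴/(4π×(2.73×10¹¹)²) = 10.6 W m⁻².
Energy balance: absorbed = emitted ⇒ πR²·S(1−A) = 4πR²·σT_eq⁴, so T_eq⁴ = S(1−A)/(4σ).
T_eq = [10.6 × 0.22 / (4 × 5.67×10⁻⁸)]^(1/4) = (1.03×10⁷)^(1/4) = 56.7 K.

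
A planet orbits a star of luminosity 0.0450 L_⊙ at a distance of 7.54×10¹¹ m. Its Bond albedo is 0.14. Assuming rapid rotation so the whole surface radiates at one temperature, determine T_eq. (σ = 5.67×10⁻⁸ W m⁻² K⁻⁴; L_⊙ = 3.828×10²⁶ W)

T_eq ≈ 55.0 K

L = 0.0450 × 3.828×10²⁶ = 1.72×10²⁵ W.
Flux: S = L/(4πd²) = 1.72×10²⁵/(4π×(7.54×10¹¹)²) = 2.41 W m⁻².
Energy balance: absorbed = emitted ⇒ πR²·S(1−A) = 4πR²·σT_eq⁴, so T_eq⁴ = S(1−A)/(4σ).
T_eq = [2.41 × 0.86 / (4 × 5.67×10⁻⁸)]^(1/4) = (9.14×10⁶)^(1/4) = 55.0 K.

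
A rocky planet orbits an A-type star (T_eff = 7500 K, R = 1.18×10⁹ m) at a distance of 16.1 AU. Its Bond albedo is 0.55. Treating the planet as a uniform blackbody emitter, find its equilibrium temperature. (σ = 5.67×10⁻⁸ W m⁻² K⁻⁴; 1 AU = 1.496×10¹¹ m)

d = 16.1 AU = 2.41×10¹² m.
L = 4πR_⋆²σT_⋆⁴ = 4π(1.18×10⁹)² × 5.67×10⁻⁸ × (7500)⁴ = 3.14×10²⁷ W.
S = L/(4πd²) = 43.1 W m⁻².
Energy balance: absorbed = emitted ⇒ πR²·S(1−A) = 4πR²·σT_eq⁴, so T_eq⁴ = S(1−A)/(4σ).
T_eq = [43.1 × 0.45 / (4 × 5.67×10⁻⁸)]^(1/4) = (8.54×10⁷)^(1/4) = 96.1 K.

T_eq ≈ 96.1 K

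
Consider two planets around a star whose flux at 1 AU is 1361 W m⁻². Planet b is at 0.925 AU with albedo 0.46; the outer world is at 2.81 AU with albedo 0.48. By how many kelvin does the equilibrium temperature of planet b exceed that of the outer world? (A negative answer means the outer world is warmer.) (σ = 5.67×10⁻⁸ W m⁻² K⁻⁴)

T_eq = [S₀(1−A)/(4σd²)]^(1/4), so T ∝ (1−A)^(1/4) / √d.
T₁ = [1361×0.54/(4×5.67×10⁻⁸×0.925²)]^(1/4) = 248.07 K.
T₂ = [1361×0.52/(4×5.67×10⁻⁸×2.81²)]^(1/4) = 140.99 K.

ΔT ≈ 107.1 K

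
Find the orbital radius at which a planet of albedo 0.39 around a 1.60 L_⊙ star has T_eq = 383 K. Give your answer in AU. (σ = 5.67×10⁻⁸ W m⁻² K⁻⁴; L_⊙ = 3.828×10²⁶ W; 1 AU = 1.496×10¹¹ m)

L = 1.60 × 3.828×10²⁶ = 6.12×10²⁶ W.
From T_eq⁴ = L(1−A)/(16πσd²): d = √[L(1−A)/(16πσT_eq⁴)].
d = √[6.12×10²⁶ × 0.61 / (16π × 5.67×10⁻⁸ × (383)⁴)] = 7.81×10¹⁰ m = 0.522 AU.

d ≈ 0.522 AU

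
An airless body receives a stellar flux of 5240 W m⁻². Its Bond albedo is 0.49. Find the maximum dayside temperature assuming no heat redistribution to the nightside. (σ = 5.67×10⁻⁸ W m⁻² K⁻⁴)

With no redistribution each surface element balances locally: S(1−A) = σT⁴.
T = [5240 × 0.51 / 5.67×10⁻⁸]^(1/4) = (4.71×10¹⁰)^(1/4) = 466 K.

T_ss ≈ 466 K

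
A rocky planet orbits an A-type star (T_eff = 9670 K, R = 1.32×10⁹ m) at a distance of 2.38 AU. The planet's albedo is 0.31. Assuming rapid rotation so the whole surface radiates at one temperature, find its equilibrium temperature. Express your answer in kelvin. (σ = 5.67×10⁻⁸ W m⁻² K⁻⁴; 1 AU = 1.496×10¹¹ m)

d = 2.38 AU = 3.56×10¹¹ m.
L = 4πR_⋆²σT_⋆⁴ = 4π(1.32×10⁹)² × 5.67×10⁻⁸ × (9670)⁴ = 1.09×10²⁸ W.
S = L/(4πd²) = 6810 W m⁻².
Energy balance: absorbed = emitted ⇒ πR²·S(1−A) = 4πR²·σT_eq⁴, so T_eq⁴ = S(1−A)/(4σ).
T_eq = [6810 × 0.69 / (4 × 5.67×10⁻⁸)]^(1/4) = (2.07×10¹⁰)^(1/4) = 379 K.

T_eq ≈ 379 K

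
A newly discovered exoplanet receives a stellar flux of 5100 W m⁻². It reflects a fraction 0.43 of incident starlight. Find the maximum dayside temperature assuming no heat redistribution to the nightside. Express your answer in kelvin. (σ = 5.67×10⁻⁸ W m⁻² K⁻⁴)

With no redistribution each surface element balances locally: S(1−A) = σT⁴.
T = [5100 × 0.57 / 5.67×10⁻⁸]^(1/4) = (5.13×10¹⁰)^(1/4) = 476 K.

T_ss ≈ 476 K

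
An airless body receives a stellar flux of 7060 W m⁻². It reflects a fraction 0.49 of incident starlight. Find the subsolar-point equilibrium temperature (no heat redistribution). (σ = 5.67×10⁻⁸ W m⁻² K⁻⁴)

T_ss ≈ 502 K

At the subsolar point the surface absorbs S(1−A) and emits σT⁴ per unit area — no factor of 4, since only the local patch is in balance.
T = [7060 × 0.51 / 5.67×10⁻⁸]^(1/4) = (6.35×10¹⁰)^(1/4) = 502 K.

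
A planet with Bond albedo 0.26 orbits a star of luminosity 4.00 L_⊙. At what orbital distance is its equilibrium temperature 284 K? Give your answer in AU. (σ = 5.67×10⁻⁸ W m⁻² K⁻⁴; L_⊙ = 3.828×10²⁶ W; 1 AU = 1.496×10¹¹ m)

d ≈ 1.65 AU

L = 4.00 × 3.828×10²⁶ = 1.53×10²⁷ W.
From T_eq⁴ = L(1−A)/(16πσd²): d = √[L(1−A)/(16πσT_eq⁴)].
d = √[1.53×10²⁷ × 0.74 / (16π × 5.67×10⁻⁸ × (284)⁴)] = 2.47×10¹¹ m = 1.65 AU.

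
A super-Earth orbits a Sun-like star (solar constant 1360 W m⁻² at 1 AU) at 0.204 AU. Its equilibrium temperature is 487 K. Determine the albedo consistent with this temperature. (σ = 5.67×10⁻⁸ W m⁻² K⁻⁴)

Flux at 0.204 AU: S = 1360/0.204² = 3.27×10⁴ W m⁻².
From T_eq⁴ = S(1−A)/(4σ): 1−A = 4σT_eq⁴/S.
1−A = 4 × 5.67×10⁻⁸ × (487)⁴ / 3.27×10⁴ = 0.390.

A ≈ 0.61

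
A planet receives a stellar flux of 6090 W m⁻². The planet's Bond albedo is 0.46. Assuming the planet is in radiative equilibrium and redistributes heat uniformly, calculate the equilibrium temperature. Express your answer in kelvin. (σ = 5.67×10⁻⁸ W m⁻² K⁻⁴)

T_eq ≈ 347 K

Energy balance: absorbed = emitted ⇒ πR²·S(1−A) = 4πR²·σT_eq⁴, so T_eq⁴ = S(1−A)/(4σ).
T_eq = [6090 × 0.54 / (4 × 5.67×10⁻⁸)]^(1/4) = (1.45×10¹⁰)^(1/4) = 347 K.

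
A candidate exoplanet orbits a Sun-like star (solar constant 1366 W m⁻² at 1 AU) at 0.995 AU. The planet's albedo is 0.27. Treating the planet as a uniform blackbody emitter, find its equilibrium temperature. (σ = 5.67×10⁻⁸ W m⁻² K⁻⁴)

T_eq ≈ 258 K

Flux at 0.995 AU: S = 1366/0.995² = 1380 W m⁻².
Energy balance: absorbed = emitted ⇒ πR²·S(1−A) = 4πR²·σT_eq⁴, so T_eq⁴ = S(1−A)/(4σ).
T_eq = [1380 × 0.73 / (4 × 5.67×10⁻⁸)]^(1/4) = (4.44×10⁹)^(1/4) = 258 K.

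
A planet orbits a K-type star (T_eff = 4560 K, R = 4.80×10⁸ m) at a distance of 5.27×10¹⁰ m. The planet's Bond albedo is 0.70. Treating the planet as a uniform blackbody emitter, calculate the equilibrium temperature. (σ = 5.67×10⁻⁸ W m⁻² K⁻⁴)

L = 4πR_⋆²σT_⋆⁴ = 4π(4.80×10⁸)² × 5.67×10⁻⁸ × (4560)⁴ = 7.10×10²⁵ W.
S = L/(4πd²) = 2030 W m⁻².
Energy balance: absorbed = emitted ⇒ πR²·S(1−A) = 4πR²·σT_eq⁴, so T_eq⁴ = S(1−A)/(4σ).
T_eq = [2030 × 0.30 / (4 × 5.67×10⁻⁸)]^(1/4) = (2.69×10⁹)^(1/4) = 228 K.

T_eq ≈ 228 K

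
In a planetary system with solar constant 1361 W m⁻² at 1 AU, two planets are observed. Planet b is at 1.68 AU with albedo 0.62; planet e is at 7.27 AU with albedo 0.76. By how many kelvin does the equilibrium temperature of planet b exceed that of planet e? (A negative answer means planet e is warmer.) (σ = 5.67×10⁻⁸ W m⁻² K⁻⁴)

T_eq = [S₀(1−A)/(4σd²)]^(1/4), so T ∝ (1−A)^(1/4) / √d.
T₁ = [1361×0.38/(4×5.67×10⁻⁸×1.68²)]^(1/4) = 168.60 K.
T₂ = [1361×0.24/(4×5.67×10⁻⁸×7.27²)]^(1/4) = 72.25 K.

ΔT ≈ 96.3 K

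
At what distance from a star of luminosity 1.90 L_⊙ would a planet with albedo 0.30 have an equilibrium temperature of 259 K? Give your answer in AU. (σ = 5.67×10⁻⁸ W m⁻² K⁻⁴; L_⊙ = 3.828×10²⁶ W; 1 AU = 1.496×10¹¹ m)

L = 1.90 × 3.828×10²⁶ = 7.27×10²⁶ W.
From T_eq⁴ = L(1−A)/(16πσd²): d = √[L(1−A)/(16πσT_eq⁴)].
d = √[7.27×10²⁶ × 0.70 / (16π × 5.67×10⁻⁸ × (259)⁴)] = 1.99×10¹¹ m = 1.33 AU.

d ≈ 1.33 AU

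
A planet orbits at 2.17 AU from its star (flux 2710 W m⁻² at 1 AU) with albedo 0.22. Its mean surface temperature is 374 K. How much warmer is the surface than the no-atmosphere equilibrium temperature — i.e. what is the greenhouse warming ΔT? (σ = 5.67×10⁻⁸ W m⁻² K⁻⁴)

S = 2710/2.17² = 575.5 W m⁻².
T_eq = [S(1−A)/(4σ)]^(1/4) = [575.5×0.78/(4×5.67×10⁻⁸)]^(1/4) = 210.9 K.
ΔT = T_surf − T_eq = 374 − 210.9.

ΔT ≈ 163.1 K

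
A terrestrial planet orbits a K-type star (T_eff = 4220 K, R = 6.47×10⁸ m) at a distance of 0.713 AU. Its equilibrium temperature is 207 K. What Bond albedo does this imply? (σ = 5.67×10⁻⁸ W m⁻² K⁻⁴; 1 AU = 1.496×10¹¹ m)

A ≈ 0.37

d = 0.713 AU = 1.07×10¹¹ m.
L = 4πR_⋆²σT_⋆⁴ = 4π(6.47×10⁸)² × 5.67×10⁻⁸ × (4220)⁴ = 9.46×10²⁵ W.
S = L/(4πd²) = 662 W m⁻².
From T_eq⁴ = S(1−A)/(4σ): 1−A = 4σT_eq⁴/S.
1−A = 4 × 5.67×10⁻⁸ × (207)⁴ / 662 = 0.629.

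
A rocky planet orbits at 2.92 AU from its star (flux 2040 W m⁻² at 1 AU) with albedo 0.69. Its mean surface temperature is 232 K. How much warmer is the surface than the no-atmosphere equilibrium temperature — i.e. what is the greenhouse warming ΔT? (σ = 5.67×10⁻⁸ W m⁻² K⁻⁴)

S = 2040/2.92² = 239.3 W m⁻².
T_eq = [S(1−A)/(4σ)]^(1/4) = [239.3×0.31/(4×5.67×10⁻⁸)]^(1/4) = 134.5 K.
ΔT = T_surf − T_eq = 232 − 134.5.

ΔT ≈ 97.5 K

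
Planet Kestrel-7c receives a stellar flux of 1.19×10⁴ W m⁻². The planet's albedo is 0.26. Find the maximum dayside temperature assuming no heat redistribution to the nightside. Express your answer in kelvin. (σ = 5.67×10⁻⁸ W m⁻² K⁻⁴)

T_ss ≈ 628 K

With no redistribution each surface element balances locally: S(1−A) = σT⁴.
T = [1.19×10⁴ × 0.74 / 5.67×10⁻⁸]^(1/4) = (1.55×10¹¹)^(1/4) = 628 K.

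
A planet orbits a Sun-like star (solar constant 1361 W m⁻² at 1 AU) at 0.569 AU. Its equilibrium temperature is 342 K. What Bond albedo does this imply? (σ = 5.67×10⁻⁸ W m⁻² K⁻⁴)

Flux at 0.569 AU: S = 1361/0.569² = 4200 W m⁻².
From T_eq⁴ = S(1−A)/(4σ): 1−A = 4σT_eq⁴/S.
1−A = 4 × 5.67×10⁻⁸ × (342)⁴ / 4200 = 0.738.

A ≈ 0.26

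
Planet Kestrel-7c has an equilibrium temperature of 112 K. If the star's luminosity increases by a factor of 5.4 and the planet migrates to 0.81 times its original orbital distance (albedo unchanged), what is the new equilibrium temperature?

T_eq ≈ 190 K

T_eq ∝ L^(1/4) · d^(−1/2).
T′ = 112 × 5.4^(1/4) / 0.81^(1/2) = 190 K.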